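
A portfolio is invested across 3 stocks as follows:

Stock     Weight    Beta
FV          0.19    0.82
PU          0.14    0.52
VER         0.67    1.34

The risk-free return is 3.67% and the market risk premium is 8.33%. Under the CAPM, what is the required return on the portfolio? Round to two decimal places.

13.05%

β_P = Σ w_i β_i = 0.19×0.82 + 0.14×0.52 + 0.67×1.34 = 1.1264
E(R_P) = R_f + β_P × MRP = 3.67% + 1.1264 × 8.33% = 13.05%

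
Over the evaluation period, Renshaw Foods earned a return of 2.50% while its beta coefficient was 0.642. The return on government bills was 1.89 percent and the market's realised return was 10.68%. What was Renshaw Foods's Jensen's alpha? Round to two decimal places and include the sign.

-5.03%

Market excess return = 10.68% − 1.89% = 8.79%
CAPM benchmark = R_f + β(R_m − R_f) = 1.89% + 0.642 × 8.79% = 7.53318%
α = actual − benchmark = 2.50% − 7.53318% = -5.03%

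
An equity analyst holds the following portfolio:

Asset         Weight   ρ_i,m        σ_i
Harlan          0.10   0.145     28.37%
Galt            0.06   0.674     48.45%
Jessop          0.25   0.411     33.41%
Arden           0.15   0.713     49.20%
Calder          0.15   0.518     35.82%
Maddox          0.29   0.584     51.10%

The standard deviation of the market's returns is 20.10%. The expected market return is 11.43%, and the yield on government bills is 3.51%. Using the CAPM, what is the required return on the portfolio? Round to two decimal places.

β_Harlan = 0.145 × 28.37% / 20.10% = 0.2047
β_Galt = 0.674 × 48.45% / 20.10% = 1.6246
β_Jessop = 0.411 × 33.41% / 20.10% = 0.6832
β_Arden = 0.713 × 49.20% / 20.10% = 1.7453
β_Calder = 0.518 × 35.82% / 20.10% = 0.9231
β_Maddox = 0.584 × 51.10% / 20.10% = 1.4847
β_P = Σ w_i β_i = 0.10×0.2047 + 0.06×1.6246 + 0.25×0.6832 + 0.15×1.7453 + 0.15×0.9231 + 0.29×1.4847 = 1.1196
MRP = 11.43% − 3.51% = 7.92%
E(R_P) = R_f + β_P × MRP = 3.51% + 1.1196 × 7.92% = 12.38%

12.38%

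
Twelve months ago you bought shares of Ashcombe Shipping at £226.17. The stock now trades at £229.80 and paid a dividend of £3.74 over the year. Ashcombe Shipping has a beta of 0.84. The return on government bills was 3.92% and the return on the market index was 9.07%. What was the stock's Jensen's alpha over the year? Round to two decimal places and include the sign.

Realised HPR = (P1 + D1 − P0) / P0 = (229.80 + 3.74 − 226.17) / 226.17 = 7.37 / 226.17 = 3.2586%
MRP = 9.07% − 3.92% = 5.15%
CAPM required = R_f + β·MRP = 3.92% + 0.84 × 5.15% = 8.2460%
α = realised − required = 3.2586% − 8.2460% = -4.99%

-4.99%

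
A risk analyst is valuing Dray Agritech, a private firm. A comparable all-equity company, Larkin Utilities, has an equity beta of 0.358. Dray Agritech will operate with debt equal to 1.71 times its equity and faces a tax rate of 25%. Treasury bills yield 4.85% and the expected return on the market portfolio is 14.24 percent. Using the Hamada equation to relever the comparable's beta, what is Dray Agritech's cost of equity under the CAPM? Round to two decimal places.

12.52%

β_L = β_U × [1 + (1 − t)(D/E)] = 0.358 × [1 + (1 − 0.25) × 1.71]
    = 0.358 × [1 + 0.75 × 1.71] = 0.358 × 2.2825 = 0.8171
MRP = 14.24% − 4.85% = 9.39%
E(R) = R_f + β_L × MRP = 4.85% + 0.8171 × 9.39% = 12.52%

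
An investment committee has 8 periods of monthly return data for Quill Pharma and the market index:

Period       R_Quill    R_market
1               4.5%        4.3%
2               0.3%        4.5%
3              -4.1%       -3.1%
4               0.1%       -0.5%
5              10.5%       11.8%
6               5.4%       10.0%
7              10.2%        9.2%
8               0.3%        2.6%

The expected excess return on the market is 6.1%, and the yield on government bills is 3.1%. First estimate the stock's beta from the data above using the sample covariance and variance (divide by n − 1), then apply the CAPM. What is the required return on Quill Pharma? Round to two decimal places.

8.65%

Mean R_i = (4.5 + 0.3 − 4.1 + 0.1 + 10.5 + 5.4 + 10.2 + 0.3) / 8 = 3.4000%
Mean R_m = (4.3 + 4.5 − 3.1 − 0.5 + 11.8 + 10.0 + 9.2 + 2.6) / 8 = 4.8500%
Σ(R_i − R̄_i)(R_m − R̄_m) = 173.9600  ⇒  Cov = 173.9600 / 7 = 24.8514
Σ(R_m − R̄_m)² = 191.0600  ⇒  Var(R_m) = 191.0600 / 7 = 27.2943
β = Cov / Var(R_m) = 24.8514 / 27.2943 = 0.9105
E(R) = R_f + β × MRP = 3.1% + 0.9105 × 6.1% = 8.65%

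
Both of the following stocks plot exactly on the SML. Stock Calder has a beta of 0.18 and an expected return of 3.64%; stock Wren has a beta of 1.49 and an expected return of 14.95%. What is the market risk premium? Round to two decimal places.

8.63%

Both satisfy E(R) = R_f + β·MRP, so the slope of the SML is
MRP = (14.95% − 3.64%) / (1.49 − 0.18) = 11.31% / 1.31 = 8.6336%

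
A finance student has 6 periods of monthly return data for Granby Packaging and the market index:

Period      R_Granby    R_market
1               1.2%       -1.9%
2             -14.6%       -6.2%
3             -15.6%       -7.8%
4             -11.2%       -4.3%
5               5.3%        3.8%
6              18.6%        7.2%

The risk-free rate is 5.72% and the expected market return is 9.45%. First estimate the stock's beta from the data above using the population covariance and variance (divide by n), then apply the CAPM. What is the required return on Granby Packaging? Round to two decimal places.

Mean R_i = (1.2 − 14.6 − 15.6 − 11.2 + 5.3 + 18.6) / 6 = -2.7167%
Mean R_m = (-1.9 − 6.2 − 7.8 − 4.3 + 3.8 + 7.2) / 6 = -1.5333%
Σ(R_i − R̄_i)(R_m − R̄_m) = 387.1467  ⇒  Cov = 387.1467 / 6 = 64.5245
Σ(R_m − R̄_m)² = 173.5533  ⇒  Var(R_m) = 173.5533 / 6 = 28.9256
β = Cov / Var(R_m) = 64.5245 / 28.9256 = 2.2307
MRP = 9.45% − 5.72% = 3.73%
E(R) = R_f + β × MRP = 5.72% + 2.2307 × 3.73% = 14.04%

14.04%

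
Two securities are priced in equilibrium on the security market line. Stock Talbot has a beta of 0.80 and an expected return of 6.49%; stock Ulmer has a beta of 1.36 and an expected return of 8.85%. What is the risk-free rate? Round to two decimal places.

Both satisfy E(R) = R_f + β·MRP, so the slope of the SML is
MRP = (8.85% − 6.49%) / (1.36 − 0.80) = 2.36% / 0.56 = 4.2143%
R_f = E(R_Talbot) − β_Talbot·MRP = 6.49% − 0.80 × 4.2143% = 3.1186%

3.12%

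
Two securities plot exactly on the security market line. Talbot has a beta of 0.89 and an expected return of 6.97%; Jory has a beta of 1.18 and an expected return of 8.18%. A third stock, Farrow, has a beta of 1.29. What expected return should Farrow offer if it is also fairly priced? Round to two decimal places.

8.64%

MRP (SML slope) = (8.18% − 6.97%) / (1.18 − 0.89) = 1.21% / 0.29 = 4.1724%
R_f (intercept) = 6.97% − 0.89 × 4.1724% = 3.2566%
E(R_Farrow) = R_f + β × MRP = 3.2566% + 1.29 × 4.1724% = 8.64%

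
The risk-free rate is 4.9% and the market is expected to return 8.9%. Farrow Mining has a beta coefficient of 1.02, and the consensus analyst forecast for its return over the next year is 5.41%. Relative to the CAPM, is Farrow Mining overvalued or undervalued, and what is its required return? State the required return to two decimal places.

MRP = 8.9% − 4.9% = 4.00%
Required return = R_f + β·MRP = 4.9% + 1.02 × 4.0% = 8.98%
Forecast 5.41% < required 8.98% → the stock plots below the SML → overvalued.

Overvalued; required return 8.98%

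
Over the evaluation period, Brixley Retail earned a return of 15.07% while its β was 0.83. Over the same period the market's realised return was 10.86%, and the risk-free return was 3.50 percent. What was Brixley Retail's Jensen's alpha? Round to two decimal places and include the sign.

Market excess return = 10.86% − 3.50% = 7.36%
CAPM benchmark = R_f + β(R_m − R_f) = 3.50% + 0.83 × 7.36% = 9.6088%
α = actual − benchmark = 15.07% − 9.6088% = +5.46%

+5.46%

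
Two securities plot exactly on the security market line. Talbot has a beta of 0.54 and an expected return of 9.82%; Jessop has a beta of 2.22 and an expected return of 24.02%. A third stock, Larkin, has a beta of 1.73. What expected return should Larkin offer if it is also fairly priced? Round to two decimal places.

19.88%

MRP (SML slope) = (24.02% − 9.82%) / (2.22 − 0.54) = 14.20% / 1.68 = 8.4524%
R_f (intercept) = 9.82% − 0.54 × 8.4524% = 5.2557%
E(R_Larkin) = R_f + β × MRP = 5.2557% + 1.73 × 8.4524% = 19.88%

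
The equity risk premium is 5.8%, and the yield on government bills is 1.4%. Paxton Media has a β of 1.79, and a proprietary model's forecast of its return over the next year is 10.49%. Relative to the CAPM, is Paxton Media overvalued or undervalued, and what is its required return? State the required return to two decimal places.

Overvalued; required return 11.78%

Required return = R_f + β·MRP = 1.4% + 1.79 × 5.8% = 11.78%
Forecast 10.49% < required 11.78% → the stock plots below the SML → overvalued.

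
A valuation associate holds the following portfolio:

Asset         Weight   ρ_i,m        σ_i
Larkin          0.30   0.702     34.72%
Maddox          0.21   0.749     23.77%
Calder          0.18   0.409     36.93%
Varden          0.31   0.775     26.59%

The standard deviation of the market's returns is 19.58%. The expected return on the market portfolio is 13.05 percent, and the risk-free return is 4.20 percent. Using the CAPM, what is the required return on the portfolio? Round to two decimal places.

β_Larkin = 0.702 × 34.72% / 19.58% = 1.2448
β_Maddox = 0.749 × 23.77% / 19.58% = 0.9093
β_Calder = 0.409 × 36.93% / 19.58% = 0.7714
β_Varden = 0.775 × 26.59% / 19.58% = 1.0525
β_P = Σ w_i β_i = 0.30×1.2448 + 0.21×0.9093 + 0.18×0.7714 + 0.31×1.0525 = 1.0295
MRP = 13.05% − 4.20% = 8.85%
E(R_P) = R_f + β_P × MRP = 4.20% + 1.0295 × 8.85% = 13.31%

13.31%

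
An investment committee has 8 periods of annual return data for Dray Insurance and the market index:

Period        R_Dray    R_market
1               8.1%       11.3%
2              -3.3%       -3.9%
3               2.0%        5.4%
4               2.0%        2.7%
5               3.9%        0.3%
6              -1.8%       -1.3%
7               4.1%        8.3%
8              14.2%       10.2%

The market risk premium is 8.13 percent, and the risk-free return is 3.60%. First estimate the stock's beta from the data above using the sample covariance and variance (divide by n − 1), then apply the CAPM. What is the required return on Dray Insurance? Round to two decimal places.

Mean R_i = (8.1 − 3.3 + 2.0 + 2.0 + 3.9 − 1.8 + 4.1 + 14.2) / 8 = 3.6500%
Mean R_m = (11.3 − 3.9 + 5.4 + 2.7 + 0.3 − 1.3 + 8.3 + 10.2) / 8 = 4.1250%
Σ(R_i − R̄_i)(R_m − R̄_m) = 182.5300  ⇒  Cov = 182.5300 / 7 = 26.0757
Σ(R_m − R̄_m)² = 217.9350  ⇒  Var(R_m) = 217.9350 / 7 = 31.1336
β = Cov / Var(R_m) = 26.0757 / 31.1336 = 0.8375
E(R) = R_f + β × MRP = 3.60% + 0.8375 × 8.13% = 10.41%

10.41%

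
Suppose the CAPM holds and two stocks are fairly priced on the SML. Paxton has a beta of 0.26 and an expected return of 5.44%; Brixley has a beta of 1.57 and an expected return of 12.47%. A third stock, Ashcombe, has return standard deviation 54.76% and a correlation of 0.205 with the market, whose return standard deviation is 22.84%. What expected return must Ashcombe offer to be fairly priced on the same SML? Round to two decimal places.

6.68%

MRP = (12.47% − 5.44%) / (1.57 − 0.26) = 5.3664%
R_f = 5.44% − 0.26 × 5.3664% = 4.0447%
β_Ashcombe = ρ·σ_i/σ_m = 0.205 × 54.76 / 22.84 = 0.4915
E(R_Ashcombe) = R_f + β × MRP = 4.0447% + 0.4915 × 5.3664% = 6.68%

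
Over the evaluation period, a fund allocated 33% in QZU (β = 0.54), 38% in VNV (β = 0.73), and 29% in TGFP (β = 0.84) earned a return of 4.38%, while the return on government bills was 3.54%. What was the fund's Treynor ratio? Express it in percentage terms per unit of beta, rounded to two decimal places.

1.20%

β_P = 0.33×0.54 + 0.38×0.73 + 0.29×0.84 = 0.6992
Treynor = (R_P − R_f) / β_P = (4.38% − 3.54%) / 0.6992 = 0.84% / 0.6992 = 1.20%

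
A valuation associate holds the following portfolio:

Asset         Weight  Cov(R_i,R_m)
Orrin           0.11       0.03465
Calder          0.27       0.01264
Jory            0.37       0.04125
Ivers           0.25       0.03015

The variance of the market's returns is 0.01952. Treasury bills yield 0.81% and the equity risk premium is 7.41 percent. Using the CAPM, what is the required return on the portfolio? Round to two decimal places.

12.21%

β_Orrin = 0.03465 / 0.01952 = 1.7751
β_Calder = 0.01264 / 0.01952 = 0.6475
β_Jory = 0.04125 / 0.01952 = 2.1132
β_Ivers = 0.03015 / 0.01952 = 1.5446
β_P = Σ w_i β_i = 0.11×1.7751 + 0.27×0.6475 + 0.37×2.1132 + 0.25×1.5446 = 1.5381
E(R_P) = R_f + β_P × MRP = 0.81% + 1.5381 × 7.41% = 12.21%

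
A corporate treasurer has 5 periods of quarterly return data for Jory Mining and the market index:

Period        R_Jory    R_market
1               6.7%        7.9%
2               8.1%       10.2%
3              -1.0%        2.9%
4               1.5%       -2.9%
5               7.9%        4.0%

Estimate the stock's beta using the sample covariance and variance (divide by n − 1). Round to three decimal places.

0.565

Mean R_i = (6.7 + 8.1 − 1.0 + 1.5 + 7.9) / 5 = 4.6400%
Mean R_m = (7.9 + 10.2 + 2.9 − 2.9 + 4.0) / 5 = 4.4200%
Σ(R_i − R̄_i)(R_m − R̄_m) = 57.3560  ⇒  Cov = 57.3560 / 4 = 14.3390
Σ(R_m − R̄_m)² = 101.5880  ⇒  Var(R_m) = 101.5880 / 4 = 25.3970
β = Cov / Var(R_m) = 14.3390 / 25.3970 = 0.5646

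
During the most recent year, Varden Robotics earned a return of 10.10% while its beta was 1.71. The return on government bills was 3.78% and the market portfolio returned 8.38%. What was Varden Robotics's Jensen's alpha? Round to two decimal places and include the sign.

Market excess return = 8.38% − 3.78% = 4.60%
CAPM benchmark = R_f + β(R_m − R_f) = 3.78% + 1.71 × 4.60% = 11.6460%
α = actual − benchmark = 10.10% − 11.6460% = -1.55%

-1.55%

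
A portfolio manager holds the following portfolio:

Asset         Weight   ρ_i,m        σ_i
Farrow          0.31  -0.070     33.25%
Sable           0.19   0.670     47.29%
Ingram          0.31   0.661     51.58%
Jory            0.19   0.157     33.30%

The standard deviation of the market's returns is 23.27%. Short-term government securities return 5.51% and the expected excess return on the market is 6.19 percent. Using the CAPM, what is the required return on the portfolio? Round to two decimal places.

β_Farrow = -0.070 × 33.25% / 23.27% = -0.1000
β_Sable = 0.670 × 47.29% / 23.27% = 1.3616
β_Ingram = 0.661 × 51.58% / 23.27% = 1.4652
β_Jory = 0.157 × 33.30% / 23.27% = 0.2247
β_P = Σ w_i β_i = 0.31×-0.1000 + 0.19×1.3616 + 0.31×1.4652 + 0.19×0.2247 = 0.7246
E(R_P) = R_f + β_P × MRP = 5.51% + 0.7246 × 6.19% = 10.00%

10.00%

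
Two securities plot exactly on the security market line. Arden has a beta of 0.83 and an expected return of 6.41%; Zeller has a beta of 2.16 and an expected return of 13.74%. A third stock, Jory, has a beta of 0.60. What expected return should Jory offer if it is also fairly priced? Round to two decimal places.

MRP (SML slope) = (13.74% − 6.41%) / (2.16 − 0.83) = 7.33% / 1.33 = 5.5113%
R_f (intercept) = 6.41% − 0.83 × 5.5113% = 1.8356%
E(R_Jory) = R_f + β × MRP = 1.8356% + 0.60 × 5.5113% = 5.14%

5.14%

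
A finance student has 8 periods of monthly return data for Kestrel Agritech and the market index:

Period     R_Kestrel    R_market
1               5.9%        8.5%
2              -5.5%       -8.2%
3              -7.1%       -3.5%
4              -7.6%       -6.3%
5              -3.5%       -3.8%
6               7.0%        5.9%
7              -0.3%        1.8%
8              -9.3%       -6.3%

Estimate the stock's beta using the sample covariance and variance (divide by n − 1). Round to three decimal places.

0.941

Mean R_i = (5.9 − 5.5 − 7.1 − 7.6 − 3.5 + 7.0 − 0.3 − 9.3) / 8 = -2.5500%
Mean R_m = (8.5 − 8.2 − 3.5 − 6.3 − 3.8 + 5.9 + 1.8 − 6.3) / 8 = -1.4875%
Σ(R_i − R̄_i)(R_m − R̄_m) = 250.2850  ⇒  Cov = 250.2850 / 7 = 35.7550
Σ(R_m − R̄_m)² = 265.9088  ⇒  Var(R_m) = 265.9088 / 7 = 37.9870
β = Cov / Var(R_m) = 35.7550 / 37.9870 = 0.9412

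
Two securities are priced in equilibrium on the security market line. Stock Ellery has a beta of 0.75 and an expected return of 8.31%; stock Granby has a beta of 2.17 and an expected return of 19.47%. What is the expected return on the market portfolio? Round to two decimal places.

10.27%

Both satisfy E(R) = R_f + β·MRP, so the slope of the SML is
MRP = (19.47% − 8.31%) / (2.17 − 0.75) = 11.16% / 1.42 = 7.8592%
R_f = E(R_Ellery) − β_Ellery·MRP = 8.31% − 0.75 × 7.8592% = 2.4156%
E(R_m) = R_f + MRP = 2.4156% + 7.8592% = 10.27%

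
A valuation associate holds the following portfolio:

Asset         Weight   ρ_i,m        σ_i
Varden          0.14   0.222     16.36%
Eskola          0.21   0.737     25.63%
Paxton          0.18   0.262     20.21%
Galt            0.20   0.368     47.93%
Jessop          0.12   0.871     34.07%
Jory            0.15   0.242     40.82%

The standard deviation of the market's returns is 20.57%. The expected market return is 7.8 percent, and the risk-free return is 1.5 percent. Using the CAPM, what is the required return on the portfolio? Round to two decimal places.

β_Varden = 0.222 × 16.36% / 20.57% = 0.1766
β_Eskola = 0.737 × 25.63% / 20.57% = 0.9183
β_Paxton = 0.262 × 20.21% / 20.57% = 0.2574
β_Galt = 0.368 × 47.93% / 20.57% = 0.8575
β_Jessop = 0.871 × 34.07% / 20.57% = 1.4426
β_Jory = 0.242 × 40.82% / 20.57% = 0.4802
β_P = Σ w_i β_i = 0.14×0.1766 + 0.21×0.9183 + 0.18×0.2574 + 0.20×0.8575 + 0.12×1.4426 + 0.15×0.4802 = 0.6805
MRP = 7.8% − 1.5% = 6.30%
E(R_P) = R_f + β_P × MRP = 1.5% + 0.6805 × 6.3% = 5.79%

5.79%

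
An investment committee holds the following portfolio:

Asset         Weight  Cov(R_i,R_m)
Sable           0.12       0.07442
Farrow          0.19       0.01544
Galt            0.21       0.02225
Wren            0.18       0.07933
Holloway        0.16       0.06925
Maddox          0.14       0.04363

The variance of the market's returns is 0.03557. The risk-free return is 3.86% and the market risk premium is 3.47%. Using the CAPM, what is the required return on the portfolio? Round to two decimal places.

β_Sable = 0.07442 / 0.03557 = 2.0922
β_Farrow = 0.01544 / 0.03557 = 0.4341
β_Galt = 0.02225 / 0.03557 = 0.6255
β_Wren = 0.07933 / 0.03557 = 2.2303
β_Holloway = 0.06925 / 0.03557 = 1.9469
β_Maddox = 0.04363 / 0.03557 = 1.2266
β_P = Σ w_i β_i = 0.12×2.0922 + 0.19×0.4341 + 0.21×0.6255 + 0.18×2.2303 + 0.16×1.9469 + 0.14×1.2266 = 1.3496
E(R_P) = R_f + β_P × MRP = 3.86% + 1.3496 × 3.47% = 8.54%

8.54%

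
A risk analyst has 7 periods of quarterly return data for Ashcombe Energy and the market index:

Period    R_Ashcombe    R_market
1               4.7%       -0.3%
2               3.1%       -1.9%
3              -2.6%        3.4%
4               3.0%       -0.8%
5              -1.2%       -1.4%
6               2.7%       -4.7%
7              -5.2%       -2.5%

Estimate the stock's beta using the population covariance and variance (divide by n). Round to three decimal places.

Mean R_i = (4.7 + 3.1 − 2.6 + 3.0 − 1.2 + 2.7 − 5.2) / 7 = 0.6429%
Mean R_m = (-0.3 − 1.9 + 3.4 − 0.8 − 1.4 − 4.7 − 2.5) / 7 = -1.1714%
Σ(R_i − R̄_i)(R_m − R̄_m) = -11.2786  ⇒  Cov = -11.2786 / 7 = -1.6112
Σ(R_m − R̄_m)² = 36.5943  ⇒  Var(R_m) = 36.5943 / 7 = 5.2278
β = Cov / Var(R_m) = -1.6112 / 5.2278 = -0.3082

-0.308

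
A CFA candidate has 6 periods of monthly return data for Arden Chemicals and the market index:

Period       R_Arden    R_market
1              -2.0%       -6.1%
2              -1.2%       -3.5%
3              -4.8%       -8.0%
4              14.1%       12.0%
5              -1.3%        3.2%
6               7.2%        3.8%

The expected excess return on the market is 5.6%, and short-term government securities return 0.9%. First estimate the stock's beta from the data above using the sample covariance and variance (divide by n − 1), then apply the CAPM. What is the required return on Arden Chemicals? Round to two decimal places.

Mean R_i = (-2.0 − 1.2 − 4.8 + 14.1 − 1.3 + 7.2) / 6 = 2.0000%
Mean R_m = (-6.1 − 3.5 − 8.0 + 12.0 + 3.2 + 3.8) / 6 = 0.2333%
Σ(R_i − R̄_i)(R_m − R̄_m) = 244.4000  ⇒  Cov = 244.4000 / 5 = 48.8800
Σ(R_m − R̄_m)² = 281.8133  ⇒  Var(R_m) = 281.8133 / 5 = 56.3627
β = Cov / Var(R_m) = 48.8800 / 56.3627 = 0.8672
E(R) = R_f + β × MRP = 0.9% + 0.8672 × 5.6% = 5.76%

5.76%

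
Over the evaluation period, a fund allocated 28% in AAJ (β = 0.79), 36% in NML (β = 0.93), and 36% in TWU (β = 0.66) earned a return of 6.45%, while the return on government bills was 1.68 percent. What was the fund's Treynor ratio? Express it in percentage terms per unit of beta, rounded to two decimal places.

β_P = 0.28×0.79 + 0.36×0.93 + 0.36×0.66 = 0.7936
Treynor = (R_P − R_f) / β_P = (6.45% − 1.68%) / 0.7936 = 4.77% / 0.7936 = 6.01%

6.01%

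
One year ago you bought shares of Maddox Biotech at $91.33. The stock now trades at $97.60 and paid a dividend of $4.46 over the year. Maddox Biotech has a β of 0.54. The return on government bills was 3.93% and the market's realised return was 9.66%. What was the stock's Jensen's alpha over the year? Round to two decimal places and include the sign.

+4.72%

Realised HPR = (P1 + D1 − P0) / P0 = (97.60 + 4.46 − 91.33) / 91.33 = 10.73 / 91.33 = 11.7486%
MRP = 9.66% − 3.93% = 5.73%
CAPM required = R_f + β·MRP = 3.93% + 0.54 × 5.73% = 7.0242%
α = realised − required = 11.7486% − 7.0242% = +4.72%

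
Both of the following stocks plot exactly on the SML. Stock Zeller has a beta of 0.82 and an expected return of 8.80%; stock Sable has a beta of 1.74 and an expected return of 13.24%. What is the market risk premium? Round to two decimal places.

Both satisfy E(R) = R_f + β·MRP, so the slope of the SML is
MRP = (13.24% − 8.80%) / (1.74 − 0.82) = 4.44% / 0.92 = 4.8261%

4.83%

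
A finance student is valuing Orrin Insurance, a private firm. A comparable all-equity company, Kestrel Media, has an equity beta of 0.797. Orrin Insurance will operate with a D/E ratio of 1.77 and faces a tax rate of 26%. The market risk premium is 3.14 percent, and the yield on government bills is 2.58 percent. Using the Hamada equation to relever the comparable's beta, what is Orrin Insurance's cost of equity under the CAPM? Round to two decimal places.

8.36%

β_L = β_U × [1 + (1 − t)(D/E)] = 0.797 × [1 + (1 − 0.26) × 1.77]
    = 0.797 × [1 + 0.74 × 1.77] = 0.797 × 2.3098 = 1.8409
E(R) = R_f + β_L × MRP = 2.58% + 1.8409 × 3.14% = 8.36%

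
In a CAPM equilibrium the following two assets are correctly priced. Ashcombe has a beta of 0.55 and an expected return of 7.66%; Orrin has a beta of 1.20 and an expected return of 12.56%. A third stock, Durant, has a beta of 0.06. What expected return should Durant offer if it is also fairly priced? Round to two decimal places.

MRP (SML slope) = (12.56% − 7.66%) / (1.20 − 0.55) = 4.90% / 0.65 = 7.5385%
R_f (intercept) = 7.66% − 0.55 × 7.5385% = 3.5138%
E(R_Durant) = R_f + β × MRP = 3.5138% + 0.06 × 7.5385% = 3.97%

3.97%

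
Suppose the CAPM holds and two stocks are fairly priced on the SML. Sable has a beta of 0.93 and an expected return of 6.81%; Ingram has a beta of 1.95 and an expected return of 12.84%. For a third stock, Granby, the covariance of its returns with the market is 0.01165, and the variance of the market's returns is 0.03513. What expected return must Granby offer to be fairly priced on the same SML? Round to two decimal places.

3.27%

MRP = (12.84% − 6.81%) / (1.95 − 0.93) = 5.9118%
R_f = 6.81% − 0.93 × 5.9118% = 1.3120%
β_Granby = Cov / Var(R_m) = 0.01165 / 0.03513 = 0.3316
E(R_Granby) = R_f + β × MRP = 1.3120% + 0.3316 × 5.9118% = 3.27%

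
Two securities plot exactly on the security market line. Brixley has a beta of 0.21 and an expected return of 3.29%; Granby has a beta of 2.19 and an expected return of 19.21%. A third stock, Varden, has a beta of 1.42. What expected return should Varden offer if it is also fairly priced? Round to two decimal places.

MRP (SML slope) = (19.21% − 3.29%) / (2.19 − 0.21) = 15.92% / 1.98 = 8.0404%
R_f (intercept) = 3.29% − 0.21 × 8.0404% = 1.6015%
E(R_Varden) = R_f + β × MRP = 1.6015% + 1.42 × 8.0404% = 13.02%

13.02%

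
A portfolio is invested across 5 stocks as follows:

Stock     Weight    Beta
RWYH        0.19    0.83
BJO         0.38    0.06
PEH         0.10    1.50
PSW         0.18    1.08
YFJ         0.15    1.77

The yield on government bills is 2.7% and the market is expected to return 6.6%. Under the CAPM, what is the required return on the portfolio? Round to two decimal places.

β_P = Σ w_i β_i = 0.19×0.83 + 0.38×0.06 + 0.10×1.50 + 0.18×1.08 + 0.15×1.77 = 0.7904
MRP = 6.6% − 2.7% = 3.90%
E(R_P) = R_f + β_P × MRP = 2.7% + 0.7904 × 3.9% = 5.78%

5.78%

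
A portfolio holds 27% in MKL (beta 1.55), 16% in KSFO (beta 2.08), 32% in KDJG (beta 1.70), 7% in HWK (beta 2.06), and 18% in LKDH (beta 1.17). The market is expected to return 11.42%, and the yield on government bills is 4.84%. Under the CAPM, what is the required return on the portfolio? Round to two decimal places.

β_P = Σ w_i β_i = 0.27×1.55 + 0.16×2.08 + 0.32×1.70 + 0.07×2.06 + 0.18×1.17 = 1.6501
MRP = 11.42% − 4.84% = 6.58%
E(R_P) = R_f + β_P × MRP = 4.84% + 1.6501 × 6.58% = 15.70%

15.70%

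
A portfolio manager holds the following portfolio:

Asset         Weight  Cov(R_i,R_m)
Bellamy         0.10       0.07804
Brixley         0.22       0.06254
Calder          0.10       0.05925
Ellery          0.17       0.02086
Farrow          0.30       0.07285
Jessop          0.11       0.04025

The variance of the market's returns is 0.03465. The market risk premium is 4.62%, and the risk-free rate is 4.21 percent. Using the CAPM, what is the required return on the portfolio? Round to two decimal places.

11.85%

β_Bellamy = 0.07804 / 0.03465 = 2.2522
β_Brixley = 0.06254 / 0.03465 = 1.8049
β_Calder = 0.05925 / 0.03465 = 1.7100
β_Ellery = 0.02086 / 0.03465 = 0.6020
β_Farrow = 0.07285 / 0.03465 = 2.1025
β_Jessop = 0.04025 / 0.03465 = 1.1616
β_P = Σ w_i β_i = 0.10×2.2522 + 0.22×1.8049 + 0.10×1.7100 + 0.17×0.6020 + 0.30×2.1025 + 0.11×1.1616 = 1.6542
E(R_P) = R_f + β_P × MRP = 4.21% + 1.6542 × 4.62% = 11.85%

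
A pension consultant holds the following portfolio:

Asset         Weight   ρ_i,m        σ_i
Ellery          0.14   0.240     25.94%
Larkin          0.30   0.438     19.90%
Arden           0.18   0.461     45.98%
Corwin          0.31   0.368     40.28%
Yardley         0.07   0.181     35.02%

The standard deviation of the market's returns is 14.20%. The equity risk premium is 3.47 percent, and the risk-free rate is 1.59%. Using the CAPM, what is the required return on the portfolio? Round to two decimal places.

β_Ellery = 0.240 × 25.94% / 14.20% = 0.4384
β_Larkin = 0.438 × 19.90% / 14.20% = 0.6138
β_Arden = 0.461 × 45.98% / 14.20% = 1.4927
β_Corwin = 0.368 × 40.28% / 14.20% = 1.0439
β_Yardley = 0.181 × 35.02% / 14.20% = 0.4464
β_P = Σ w_i β_i = 0.14×0.4384 + 0.30×0.6138 + 0.18×1.4927 + 0.31×1.0439 + 0.07×0.4464 = 0.8691
E(R_P) = R_f + β_P × MRP = 1.59% + 0.8691 × 3.47% = 4.61%

4.61%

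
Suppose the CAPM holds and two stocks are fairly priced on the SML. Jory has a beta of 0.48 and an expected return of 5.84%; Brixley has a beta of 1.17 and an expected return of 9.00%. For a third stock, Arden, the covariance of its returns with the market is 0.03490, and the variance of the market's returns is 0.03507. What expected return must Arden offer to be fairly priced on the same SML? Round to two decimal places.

8.20%

MRP = (9.00% − 5.84%) / (1.17 − 0.48) = 4.5797%
R_f = 5.84% − 0.48 × 4.5797% = 3.6417%
β_Arden = Cov / Var(R_m) = 0.03490 / 0.03507 = 0.9952
E(R_Arden) = R_f + β × MRP = 3.6417% + 0.9952 × 4.5797% = 8.20%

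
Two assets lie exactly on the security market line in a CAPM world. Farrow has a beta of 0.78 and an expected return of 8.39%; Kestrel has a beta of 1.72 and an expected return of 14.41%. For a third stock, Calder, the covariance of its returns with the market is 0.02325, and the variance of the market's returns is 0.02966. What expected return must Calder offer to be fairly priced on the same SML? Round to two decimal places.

8.41%

MRP = (14.41% − 8.39%) / (1.72 − 0.78) = 6.4043%
R_f = 8.39% − 0.78 × 6.4043% = 3.3946%
β_Calder = Cov / Var(R_m) = 0.02325 / 0.02966 = 0.7839
E(R_Calder) = R_f + β × MRP = 3.3946% + 0.7839 × 6.4043% = 8.41%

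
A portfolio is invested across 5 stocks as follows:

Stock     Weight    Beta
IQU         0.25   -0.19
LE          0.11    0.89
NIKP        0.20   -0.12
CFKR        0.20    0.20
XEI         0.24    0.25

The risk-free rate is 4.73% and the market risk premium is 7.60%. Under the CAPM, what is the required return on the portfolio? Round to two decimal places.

5.69%

β_P = Σ w_i β_i = 0.25×-0.19 + 0.11×0.89 + 0.20×-0.12 + 0.20×0.20 + 0.24×0.25 = 0.1264
E(R_P) = R_f + β_P × MRP = 4.73% + 0.1264 × 7.60% = 5.69%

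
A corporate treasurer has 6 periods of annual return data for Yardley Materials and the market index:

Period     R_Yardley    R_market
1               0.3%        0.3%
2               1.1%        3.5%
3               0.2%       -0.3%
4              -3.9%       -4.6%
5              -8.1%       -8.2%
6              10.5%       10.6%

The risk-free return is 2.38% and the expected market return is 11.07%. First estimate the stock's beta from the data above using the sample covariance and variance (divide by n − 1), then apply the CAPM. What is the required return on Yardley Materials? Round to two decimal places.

Mean R_i = (0.3 + 1.1 + 0.2 − 3.9 − 8.1 + 10.5) / 6 = 0.0167%
Mean R_m = (0.3 + 3.5 − 0.3 − 4.6 − 8.2 + 10.6) / 6 = 0.2167%
Σ(R_i − R̄_i)(R_m − R̄_m) = 199.5183  ⇒  Cov = 199.5183 / 5 = 39.9037
Σ(R_m − R̄_m)² = 212.9083  ⇒  Var(R_m) = 212.9083 / 5 = 42.5817
β = Cov / Var(R_m) = 39.9037 / 42.5817 = 0.9371
MRP = 11.07% − 2.38% = 8.69%
E(R) = R_f + β × MRP = 2.38% + 0.9371 × 8.69% = 10.52%

10.52%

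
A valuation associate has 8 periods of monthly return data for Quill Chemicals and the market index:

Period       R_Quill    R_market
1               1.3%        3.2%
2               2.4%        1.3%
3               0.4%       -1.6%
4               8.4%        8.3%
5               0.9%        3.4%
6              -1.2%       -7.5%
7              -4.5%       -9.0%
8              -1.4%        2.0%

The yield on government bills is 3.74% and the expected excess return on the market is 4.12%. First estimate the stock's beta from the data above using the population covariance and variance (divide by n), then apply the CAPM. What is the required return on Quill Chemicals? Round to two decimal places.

5.94%

Mean R_i = (1.3 + 2.4 + 0.4 + 8.4 + 0.9 − 1.2 − 4.5 − 1.4) / 8 = 0.7875%
Mean R_m = (3.2 + 1.3 − 1.6 + 8.3 + 3.4 − 7.5 − 9.0 + 2.0) / 8 = 0.0125%
Σ(R_i − R̄_i)(R_m − R̄_m) = 126.0413  ⇒  Cov = 126.0413 / 8 = 15.7552
Σ(R_m − R̄_m)² = 236.1888  ⇒  Var(R_m) = 236.1888 / 8 = 29.5236
β = Cov / Var(R_m) = 15.7552 / 29.5236 = 0.5336
E(R) = R_f + β × MRP = 3.74% + 0.5336 × 4.12% = 5.94%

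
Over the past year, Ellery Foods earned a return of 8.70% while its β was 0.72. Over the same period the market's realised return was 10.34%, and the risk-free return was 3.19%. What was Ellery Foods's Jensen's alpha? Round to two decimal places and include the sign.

Market excess return = 10.34% − 3.19% = 7.15%
CAPM benchmark = R_f + β(R_m − R_f) = 3.19% + 0.72 × 7.15% = 8.3380%
α = actual − benchmark = 8.70% − 8.3380% = +0.36%

+0.36%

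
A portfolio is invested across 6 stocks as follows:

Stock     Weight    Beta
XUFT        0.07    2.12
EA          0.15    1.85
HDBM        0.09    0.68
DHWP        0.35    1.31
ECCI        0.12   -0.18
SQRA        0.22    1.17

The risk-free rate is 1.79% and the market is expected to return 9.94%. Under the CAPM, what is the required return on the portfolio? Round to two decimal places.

11.42%

β_P = Σ w_i β_i = 0.07×2.12 + 0.15×1.85 + 0.09×0.68 + 0.35×1.31 + 0.12×-0.18 + 0.22×1.17 = 1.1814
MRP = 9.94% − 1.79% = 8.15%
E(R_P) = R_f + β_P × MRP = 1.79% + 1.1814 × 8.15% = 11.42%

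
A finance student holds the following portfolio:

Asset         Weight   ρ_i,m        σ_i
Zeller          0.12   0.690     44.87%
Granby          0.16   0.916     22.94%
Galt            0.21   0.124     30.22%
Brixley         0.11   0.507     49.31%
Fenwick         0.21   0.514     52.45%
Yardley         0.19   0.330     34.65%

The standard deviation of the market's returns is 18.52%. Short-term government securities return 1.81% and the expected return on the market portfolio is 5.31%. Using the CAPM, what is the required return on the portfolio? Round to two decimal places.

β_Zeller = 0.690 × 44.87% / 18.52% = 1.6717
β_Granby = 0.916 × 22.94% / 18.52% = 1.1346
β_Galt = 0.124 × 30.22% / 18.52% = 0.2023
β_Brixley = 0.507 × 49.31% / 18.52% = 1.3499
β_Fenwick = 0.514 × 52.45% / 18.52% = 1.4557
β_Yardley = 0.330 × 34.65% / 18.52% = 0.6174
β_P = Σ w_i β_i = 0.12×1.6717 + 0.16×1.1346 + 0.21×0.2023 + 0.11×1.3499 + 0.21×1.4557 + 0.19×0.6174 = 0.9961
MRP = 5.31% − 1.81% = 3.50%
E(R_P) = R_f + β_P × MRP = 1.81% + 0.9961 × 3.50% = 5.30%

5.30%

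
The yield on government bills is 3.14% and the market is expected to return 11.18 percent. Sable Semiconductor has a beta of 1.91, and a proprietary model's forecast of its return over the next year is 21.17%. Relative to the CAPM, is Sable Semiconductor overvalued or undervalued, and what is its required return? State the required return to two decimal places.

Undervalued; required return 18.50%

MRP = 11.18% − 3.14% = 8.04%
Required return = R_f + β·MRP = 3.14% + 1.91 × 8.04% = 18.50%
Forecast 21.17% > required 18.50% → the stock plots above the SML → undervalued.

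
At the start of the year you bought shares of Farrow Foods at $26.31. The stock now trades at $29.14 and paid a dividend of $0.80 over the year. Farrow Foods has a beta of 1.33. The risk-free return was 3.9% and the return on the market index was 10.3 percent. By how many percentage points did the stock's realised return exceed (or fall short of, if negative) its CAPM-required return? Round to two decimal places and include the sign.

Realised HPR = (P1 + D1 − P0) / P0 = (29.14 + 0.80 − 26.31) / 26.31 = 3.63 / 26.31 = 13.7970%
MRP = 10.3% − 3.9% = 6.40%
CAPM required = R_f + β·MRP = 3.9% + 1.33 × 6.4% = 12.4120%
α = realised − required = 13.7970% − 12.4120% = +1.39%

+1.39%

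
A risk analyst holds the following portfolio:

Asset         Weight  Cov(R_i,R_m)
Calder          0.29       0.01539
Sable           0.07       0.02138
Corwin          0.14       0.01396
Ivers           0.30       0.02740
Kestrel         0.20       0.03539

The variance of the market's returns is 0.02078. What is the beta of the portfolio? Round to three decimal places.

1.117

β_Calder = 0.01539 / 0.02078 = 0.7406
β_Sable = 0.02138 / 0.02078 = 1.0289
β_Corwin = 0.01396 / 0.02078 = 0.6718
β_Ivers = 0.02740 / 0.02078 = 1.3186
β_Kestrel = 0.03539 / 0.02078 = 1.7031
β_P = Σ w_i β_i = 0.29×0.7406 + 0.07×1.0289 + 0.14×0.6718 + 0.30×1.3186 + 0.20×1.7031 = 1.1170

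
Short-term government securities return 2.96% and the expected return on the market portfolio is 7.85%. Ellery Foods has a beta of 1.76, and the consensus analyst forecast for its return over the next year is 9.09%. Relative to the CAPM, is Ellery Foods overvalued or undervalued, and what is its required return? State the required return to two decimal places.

MRP = 7.85% − 2.96% = 4.89%
Required return = R_f + β·MRP = 2.96% + 1.76 × 4.89% = 11.57%
Forecast 9.09% < required 11.57% → the stock plots below the SML → overvalued.

Overvalued; required return 11.57%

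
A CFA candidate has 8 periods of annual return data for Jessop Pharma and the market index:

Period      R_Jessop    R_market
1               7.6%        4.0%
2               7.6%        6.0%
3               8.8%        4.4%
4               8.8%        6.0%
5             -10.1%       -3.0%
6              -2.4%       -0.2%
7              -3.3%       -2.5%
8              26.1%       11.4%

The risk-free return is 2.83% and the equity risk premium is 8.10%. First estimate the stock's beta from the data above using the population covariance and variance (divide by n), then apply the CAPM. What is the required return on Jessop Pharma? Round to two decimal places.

20.41%

Mean R_i = (7.6 + 7.6 + 8.8 + 8.8 − 10.1 − 2.4 − 3.3 + 26.1) / 8 = 5.3875%
Mean R_m = (4.0 + 6.0 + 4.4 + 6.0 − 3.0 − 0.2 − 2.5 + 11.4) / 8 = 3.2625%
Σ(R_i − R̄_i)(R_m − R̄_m) = 363.4763  ⇒  Cov = 363.4763 / 8 = 45.4345
Σ(R_m − R̄_m)² = 167.4588  ⇒  Var(R_m) = 167.4588 / 8 = 20.9324
β = Cov / Var(R_m) = 45.4345 / 20.9324 = 2.1705
E(R) = R_f + β × MRP = 2.83% + 2.1705 × 8.10% = 20.41%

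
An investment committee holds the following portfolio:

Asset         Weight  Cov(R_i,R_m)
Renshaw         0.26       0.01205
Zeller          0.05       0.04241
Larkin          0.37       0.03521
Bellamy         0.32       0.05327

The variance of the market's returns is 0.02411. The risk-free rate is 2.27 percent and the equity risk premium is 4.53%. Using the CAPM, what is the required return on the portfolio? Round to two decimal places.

8.91%

β_Renshaw = 0.01205 / 0.02411 = 0.4998
β_Zeller = 0.04241 / 0.02411 = 1.7590
β_Larkin = 0.03521 / 0.02411 = 1.4604
β_Bellamy = 0.05327 / 0.02411 = 2.2095
β_P = Σ w_i β_i = 0.26×0.4998 + 0.05×1.7590 + 0.37×1.4604 + 0.32×2.2095 = 1.4653
E(R_P) = R_f + β_P × MRP = 2.27% + 1.4653 × 4.53% = 8.91%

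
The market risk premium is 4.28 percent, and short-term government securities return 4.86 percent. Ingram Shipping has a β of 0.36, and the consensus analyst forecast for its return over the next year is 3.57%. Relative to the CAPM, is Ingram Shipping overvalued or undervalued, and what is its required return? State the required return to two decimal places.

Required return = R_f + β·MRP = 4.86% + 0.36 × 4.28% = 6.40%
Forecast 3.57% < required 6.40% → the stock plots below the SML → overvalued.

Overvalued; required return 6.40%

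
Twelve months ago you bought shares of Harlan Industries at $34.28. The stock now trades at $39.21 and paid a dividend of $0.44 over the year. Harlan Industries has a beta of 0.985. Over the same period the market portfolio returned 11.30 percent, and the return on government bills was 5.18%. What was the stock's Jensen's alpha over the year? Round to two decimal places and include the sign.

+4.46%

Realised HPR = (P1 + D1 − P0) / P0 = (39.21 + 0.44 − 34.28) / 34.28 = 5.37 / 34.28 = 15.6651%
MRP = 11.30% − 5.18% = 6.12%
CAPM required = R_f + β·MRP = 5.18% + 0.985 × 6.12% = 11.20820%
α = realised − required = 15.6651% − 11.20820% = +4.46%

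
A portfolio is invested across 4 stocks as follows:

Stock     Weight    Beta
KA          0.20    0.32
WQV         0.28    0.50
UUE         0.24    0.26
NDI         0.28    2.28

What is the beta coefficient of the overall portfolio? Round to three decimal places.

0.905

β_P = Σ w_i β_i = 0.20×0.32 + 0.28×0.50 + 0.24×0.26 + 0.28×2.28 = 0.9048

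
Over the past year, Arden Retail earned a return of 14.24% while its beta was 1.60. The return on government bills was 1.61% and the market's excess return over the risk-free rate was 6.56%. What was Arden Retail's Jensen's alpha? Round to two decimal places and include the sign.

+2.13%

CAPM benchmark = R_f + β(R_m − R_f) = 1.61% + 1.60 × 6.56% = 12.1060%
α = actual − benchmark = 14.24% − 12.1060% = +2.13%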